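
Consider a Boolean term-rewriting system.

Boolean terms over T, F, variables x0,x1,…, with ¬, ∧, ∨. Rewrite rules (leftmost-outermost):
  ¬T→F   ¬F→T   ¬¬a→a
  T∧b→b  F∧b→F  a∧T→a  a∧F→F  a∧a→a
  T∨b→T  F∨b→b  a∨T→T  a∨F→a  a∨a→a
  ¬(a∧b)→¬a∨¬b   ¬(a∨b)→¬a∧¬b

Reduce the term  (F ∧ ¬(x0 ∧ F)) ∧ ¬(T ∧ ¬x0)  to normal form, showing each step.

Answer: normal form = F  (in 2 steps)

Working:
  start: (F ∧ ¬(x0 ∧ F)) ∧ ¬(T ∧ ¬x0)
  →1  F ∧ ¬(T ∧ ¬x0)
  →2  F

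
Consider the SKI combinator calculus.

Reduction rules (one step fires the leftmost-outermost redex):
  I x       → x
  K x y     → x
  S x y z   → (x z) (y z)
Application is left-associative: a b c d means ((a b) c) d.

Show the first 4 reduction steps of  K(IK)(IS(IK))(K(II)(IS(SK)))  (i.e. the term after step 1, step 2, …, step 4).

  start: K(IK)(IS(IK))(K(II)(IS(SK)))
  [1] IK(K(II)(IS(SK)))
  [2] K(K(II)(IS(SK)))
  [3] K(II)
  [4] KI

Answer: after 4 steps: KI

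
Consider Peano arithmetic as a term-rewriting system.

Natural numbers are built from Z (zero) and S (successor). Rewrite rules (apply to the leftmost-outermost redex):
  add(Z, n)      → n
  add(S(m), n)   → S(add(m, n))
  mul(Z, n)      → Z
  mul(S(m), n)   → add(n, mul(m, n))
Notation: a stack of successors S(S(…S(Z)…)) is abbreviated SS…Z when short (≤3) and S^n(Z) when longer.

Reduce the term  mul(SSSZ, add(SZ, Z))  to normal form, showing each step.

  start: mul(SSSZ, add(SZ, Z))
  [1] add(add(SZ, Z), mul(SSZ, add(SZ, Z)))
  [2] add(S(add(Z, Z)), mul(SSZ, add(SZ, Z)))
  [3] S(add(add(Z, Z), mul(SSZ, add(SZ, Z))))
  [4] S(add(Z, mul(SSZ, add(SZ, Z))))
  [5] S(mul(SSZ, add(SZ, Z)))
  [6] S(add(add(SZ, Z), mul(SZ, add(SZ, Z))))
  [7] S(add(S(add(Z, Z)), mul(SZ, add(SZ, Z))))
  [8] S(S(add(add(Z, Z), mul(SZ, add(SZ, Z)))))
  [9] S(S(add(Z, mul(SZ, add(SZ, Z)))))
  [10] S(S(mul(SZ, add(SZ, Z))))
  [11] S(S(add(add(SZ, Z), mul(Z, add(SZ, Z)))))
  [12] S(S(add(S(add(Z, Z)), mul(Z, add(SZ, Z)))))
  [13] S(S(S(add(add(Z, Z), mul(Z, add(SZ, Z))))))
  [14] S(S(S(add(Z, mul(Z, add(SZ, Z))))))
  [15] S(S(S(mul(Z, add(SZ, Z)))))
  [16] SSSZ

Answer: normal form = SSSZ  (in 16 steps)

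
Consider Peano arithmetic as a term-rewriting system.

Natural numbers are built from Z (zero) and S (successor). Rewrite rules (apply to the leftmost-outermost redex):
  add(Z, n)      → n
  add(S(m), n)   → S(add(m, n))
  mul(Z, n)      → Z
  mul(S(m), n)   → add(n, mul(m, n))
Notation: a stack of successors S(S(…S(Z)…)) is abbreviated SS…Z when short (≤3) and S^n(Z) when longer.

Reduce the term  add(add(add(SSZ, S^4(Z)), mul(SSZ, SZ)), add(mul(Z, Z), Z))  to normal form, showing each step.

  start: add(add(add(SSZ, S^4(Z)), mul(SSZ, SZ)), add(mul(Z, Z), Z))
  step 1: add(add(S(add(SZ, S^4(Z))), mul(SSZ, SZ)), add(mul(Z, Z), Z))
  step 2: add(S(add(add(SZ, S^4(Z)), mul(SSZ, SZ))), add(mul(Z, Z), Z))
  step 3: S(add(add(add(SZ, S^4(Z)), mul(SSZ, SZ)), add(mul(Z, Z), Z)))
  step 4: S(add(add(S(add(Z, S^4(Z))), mul(SSZ, SZ)), add(mul(Z, Z), Z)))
  step 5: S(add(S(add(add(Z, S^4(Z)), mul(SSZ, SZ))), add(mul(Z, Z), Z)))
  step 6: S(S(add(add(add(Z, S^4(Z)), mul(SSZ, SZ)), add(mul(Z, Z), Z))))
  step 7: S(S(add(add(S^4(Z), mul(SSZ, SZ)), add(mul(Z, Z), Z))))
  step 8: S(S(add(S(add(SSSZ, mul(SSZ, SZ))), add(mul(Z, Z), Z))))
  step 9: S(S(S(add(add(SSSZ, mul(SSZ, SZ)), add(mul(Z, Z), Z)))))
  step 10: S(S(S(add(S(add(SSZ, mul(SSZ, SZ))), add(mul(Z, Z), Z)))))
  step 11: S(S(S(S(add(add(SSZ, mul(SSZ, SZ)), add(mul(Z, Z), Z))))))
  step 12: S(S(S(S(add(S(add(SZ, mul(SSZ, SZ))), add(mul(Z, Z), Z))))))
  step 13: S(S(S(S(S(add(add(SZ, mul(SSZ, SZ)), add(mul(Z, Z), Z)))))))
  step 14: S(S(S(S(S(add(S(add(Z, mul(SSZ, SZ))), add(mul(Z, Z), Z)))))))
  step 15: S(S(S(S(S(S(add(add(Z, mul(SSZ, SZ)), add(mul(Z, Z), Z))))))))
  step 16: S(S(S(S(S(S(add(mul(SSZ, SZ), add(mul(Z, Z), Z))))))))
  step 17: S(S(S(S(S(S(add(add(SZ, mul(SZ, SZ)), add(mul(Z, Z), Z))))))))
  step 18: S(S(S(S(S(S(add(S(add(Z, mul(SZ, SZ))), add(mul(Z, Z), Z))))))))
  step 19: S(S(S(S(S(S(S(add(add(Z, mul(SZ, SZ)), add(mul(Z, Z), Z)))))))))
  step 20: S(S(S(S(S(S(S(add(mul(SZ, SZ), add(mul(Z, Z), Z)))))))))
  step 21: S(S(S(S(S(S(S(add(add(SZ, mul(Z, SZ)), add(mul(Z, Z), Z)))))))))
  step 22: S(S(S(S(S(S(S(add(S(add(Z, mul(Z, SZ))), add(mul(Z, Z), Z)))))))))
  step 23: S(S(S(S(S(S(S(S(add(add(Z, mul(Z, SZ)), add(mul(Z, Z), Z))))))))))
  step 24: S(S(S(S(S(S(S(S(add(mul(Z, SZ), add(mul(Z, Z), Z))))))))))
  step 25: S(S(S(S(S(S(S(S(add(Z, add(mul(Z, Z), Z))))))))))
  step 26: S(S(S(S(S(S(S(S(add(mul(Z, Z), Z)))))))))
  step 27: S(S(S(S(S(S(S(S(add(Z, Z)))))))))
  step 28: S^8(Z)

Answer: normal form = S^8(Z)  (in 28 steps)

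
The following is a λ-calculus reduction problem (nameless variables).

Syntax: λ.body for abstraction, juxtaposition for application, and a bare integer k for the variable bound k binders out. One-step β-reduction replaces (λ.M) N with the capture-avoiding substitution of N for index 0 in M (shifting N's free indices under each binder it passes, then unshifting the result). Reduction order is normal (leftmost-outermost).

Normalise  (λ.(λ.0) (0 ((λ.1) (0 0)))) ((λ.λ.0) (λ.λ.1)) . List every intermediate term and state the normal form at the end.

Answer: normal form = λ.0  (in 6 steps)

Derivation:
  start: (λ.(λ.0) (0 ((λ.1) (0 0)))) ((λ.λ.0) (λ.λ.1))
  →1  (λ.0) ((λ.λ.0) (λ.λ.1) ((λ.(λ.λ.0) (λ.λ.1)) ((λ.λ.0) (λ.λ.1) ((λ.λ.0) (λ.λ.1)))))
  →2  (λ.λ.0) (λ.λ.1) ((λ.(λ.λ.0) (λ.λ.1)) ((λ.λ.0) (λ.λ.1) ((λ.λ.0) (λ.λ.1))))
  →3  (λ.0) ((λ.(λ.λ.0) (λ.λ.1)) ((λ.λ.0) (λ.λ.1) ((λ.λ.0) (λ.λ.1))))
  →4  (λ.(λ.λ.0) (λ.λ.1)) ((λ.λ.0) (λ.λ.1) ((λ.λ.0) (λ.λ.1)))
  →5  (λ.λ.0) (λ.λ.1)
  →6  λ.0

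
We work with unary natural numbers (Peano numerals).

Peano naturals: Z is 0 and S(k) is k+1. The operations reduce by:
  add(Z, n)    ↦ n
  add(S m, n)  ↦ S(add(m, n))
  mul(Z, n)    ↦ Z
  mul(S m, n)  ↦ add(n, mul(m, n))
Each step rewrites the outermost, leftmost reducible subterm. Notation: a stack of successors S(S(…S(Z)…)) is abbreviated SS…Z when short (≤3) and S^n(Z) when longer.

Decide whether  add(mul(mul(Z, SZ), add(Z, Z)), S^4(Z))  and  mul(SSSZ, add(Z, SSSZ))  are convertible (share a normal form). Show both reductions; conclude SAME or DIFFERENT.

Answer: DIFFERENT — A ⇓ S^4(Z), B ⇓ S^9(Z)

Reduction:
Term A:
  start: add(mul(mul(Z, SZ), add(Z, Z)), S^4(Z))
  →1  add(mul(Z, add(Z, Z)), S^4(Z))
  →2  add(Z, S^4(Z))
  →3  S^4(Z)

Term B:
  start: mul(SSSZ, add(Z, SSSZ))
  →1  add(add(Z, SSSZ), mul(SSZ, add(Z, SSSZ)))
  →2  add(SSSZ, mul(SSZ, add(Z, SSSZ)))
  →3  S(add(SSZ, mul(SSZ, add(Z, SSSZ))))
  →4  S(S(add(SZ, mul(SSZ, add(Z, SSSZ)))))
  →5  S(S(S(add(Z, mul(SSZ, add(Z, SSSZ))))))
  →6  S(S(S(mul(SSZ, add(Z, SSSZ)))))
  →7  S(S(S(add(add(Z, SSSZ), mul(SZ, add(Z, SSSZ))))))
  →8  S(S(S(add(SSSZ, mul(SZ, add(Z, SSSZ))))))
  →9  S(S(S(S(add(SSZ, mul(SZ, add(Z, SSSZ)))))))
  →10  S(S(S(S(S(add(SZ, mul(SZ, add(Z, SSSZ))))))))
  →11  S(S(S(S(S(S(add(Z, mul(SZ, add(Z, SSSZ)))))))))
  →12  S(S(S(S(S(S(mul(SZ, add(Z, SSSZ))))))))
  →13  S(S(S(S(S(S(add(add(Z, SSSZ), mul(Z, add(Z, SSSZ)))))))))
  →14  S(S(S(S(S(S(add(SSSZ, mul(Z, add(Z, SSSZ)))))))))
  →15  S(S(S(S(S(S(S(add(SSZ, mul(Z, add(Z, SSSZ))))))))))
  →16  S(S(S(S(S(S(S(S(add(SZ, mul(Z, add(Z, SSSZ)))))))))))
  →17  S(S(S(S(S(S(S(S(S(add(Z, mul(Z, add(Z, SSSZ))))))))))))
  →18  S(S(S(S(S(S(S(S(S(mul(Z, add(Z, SSSZ)))))))))))
  →19  S^9(Z)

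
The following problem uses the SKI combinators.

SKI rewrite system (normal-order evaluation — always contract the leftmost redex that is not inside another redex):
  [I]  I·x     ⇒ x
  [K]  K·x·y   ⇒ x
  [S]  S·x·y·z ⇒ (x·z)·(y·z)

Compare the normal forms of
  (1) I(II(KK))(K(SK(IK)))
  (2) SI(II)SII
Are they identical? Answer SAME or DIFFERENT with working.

Answer: DIFFERENT — A ⇓ K, B ⇓ SII

Derivation:
Term A:
  start: I(II(KK))(K(SK(IK)))
  →1  II(KK)(K(SK(IK)))
  →2  I(KK)(K(SK(IK)))
  →3  KK(K(SK(IK)))
  →4  K

Term B:
  start: SI(II)SII
  →1  IS(IIS)II
  →2  S(IIS)II
  →3  IISI(II)
  →4  ISI(II)
  →5  SI(II)
  →6  SII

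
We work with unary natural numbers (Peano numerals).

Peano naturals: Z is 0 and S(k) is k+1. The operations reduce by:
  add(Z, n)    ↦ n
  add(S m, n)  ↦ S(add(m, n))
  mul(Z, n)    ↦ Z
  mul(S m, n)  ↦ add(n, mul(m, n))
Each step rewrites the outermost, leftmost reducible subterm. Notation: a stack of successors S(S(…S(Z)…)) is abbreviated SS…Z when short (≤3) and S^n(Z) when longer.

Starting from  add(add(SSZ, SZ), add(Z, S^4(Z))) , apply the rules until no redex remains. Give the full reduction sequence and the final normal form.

  start: add(add(SSZ, SZ), add(Z, S^4(Z)))
  →1  add(S(add(SZ, SZ)), add(Z, S^4(Z)))
  →2  S(add(add(SZ, SZ), add(Z, S^4(Z))))
  →3  S(add(S(add(Z, SZ)), add(Z, S^4(Z))))
  →4  S(S(add(add(Z, SZ), add(Z, S^4(Z)))))
  →5  S(S(add(SZ, add(Z, S^4(Z)))))
  →6  S(S(S(add(Z, add(Z, S^4(Z))))))
  →7  S(S(S(add(Z, S^4(Z)))))
  →8  S^7(Z)

Answer: normal form = S^7(Z)  (in 8 steps)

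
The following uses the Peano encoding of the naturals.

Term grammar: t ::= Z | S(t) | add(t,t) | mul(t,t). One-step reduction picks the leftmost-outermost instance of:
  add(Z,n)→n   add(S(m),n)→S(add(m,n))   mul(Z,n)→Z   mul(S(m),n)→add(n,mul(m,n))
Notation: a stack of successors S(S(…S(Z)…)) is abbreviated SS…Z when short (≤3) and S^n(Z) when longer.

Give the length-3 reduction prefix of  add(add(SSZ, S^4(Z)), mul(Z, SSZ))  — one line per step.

Answer: after 3 steps: S(add(S(add(Z, S^4(Z))), mul(Z, SSZ)))

Working:
  start: add(add(SSZ, S^4(Z)), mul(Z, SSZ))
  [1] add(S(add(SZ, S^4(Z))), mul(Z, SSZ))
  [2] S(add(add(SZ, S^4(Z)), mul(Z, SSZ)))
  [3] S(add(S(add(Z, S^4(Z))), mul(Z, SSZ)))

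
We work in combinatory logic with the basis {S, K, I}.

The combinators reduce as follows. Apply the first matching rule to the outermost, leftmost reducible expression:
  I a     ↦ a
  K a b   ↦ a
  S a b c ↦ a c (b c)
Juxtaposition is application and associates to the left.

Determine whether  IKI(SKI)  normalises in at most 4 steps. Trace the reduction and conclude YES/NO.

Answer: YES — reaches normal form I in 2 ≤ 4 steps

Reduction:
  start: IKI(SKI)
  step 1: KI(SKI)
  step 2: I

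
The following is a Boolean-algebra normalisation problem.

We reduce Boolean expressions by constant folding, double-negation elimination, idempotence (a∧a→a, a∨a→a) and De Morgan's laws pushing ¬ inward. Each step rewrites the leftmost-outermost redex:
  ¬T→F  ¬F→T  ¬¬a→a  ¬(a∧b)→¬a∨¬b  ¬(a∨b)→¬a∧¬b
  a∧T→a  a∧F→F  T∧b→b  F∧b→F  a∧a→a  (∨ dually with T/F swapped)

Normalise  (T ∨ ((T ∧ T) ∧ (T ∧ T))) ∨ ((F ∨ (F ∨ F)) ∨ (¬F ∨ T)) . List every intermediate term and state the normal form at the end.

Answer: normal form = T  (in 2 steps)

Derivation:
  start: (T ∨ ((T ∧ T) ∧ (T ∧ T))) ∨ ((F ∨ (F ∨ F)) ∨ (¬F ∨ T))
  →1  T ∨ ((F ∨ (F ∨ F)) ∨ (¬F ∨ T))
  →2  T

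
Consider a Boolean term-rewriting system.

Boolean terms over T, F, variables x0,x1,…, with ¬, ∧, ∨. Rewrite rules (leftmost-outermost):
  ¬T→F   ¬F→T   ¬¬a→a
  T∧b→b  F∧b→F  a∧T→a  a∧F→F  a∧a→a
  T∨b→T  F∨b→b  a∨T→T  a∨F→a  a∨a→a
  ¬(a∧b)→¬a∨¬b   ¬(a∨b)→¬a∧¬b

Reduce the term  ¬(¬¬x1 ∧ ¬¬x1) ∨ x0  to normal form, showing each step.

  start: ¬(¬¬x1 ∧ ¬¬x1) ∨ x0
  →1  (¬¬¬x1 ∨ ¬¬¬x1) ∨ x0
  →2  ¬¬¬x1 ∨ x0
  →3  ¬x1 ∨ x0

Answer: normal form = ¬x1 ∨ x0  (in 3 steps)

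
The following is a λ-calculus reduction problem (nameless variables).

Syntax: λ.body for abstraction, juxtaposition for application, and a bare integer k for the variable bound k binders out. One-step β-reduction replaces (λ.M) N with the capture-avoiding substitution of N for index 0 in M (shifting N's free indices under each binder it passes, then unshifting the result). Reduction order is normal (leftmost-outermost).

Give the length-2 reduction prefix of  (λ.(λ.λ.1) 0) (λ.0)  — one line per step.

  start: (λ.(λ.λ.1) 0) (λ.0)
  step 1: (λ.λ.1) (λ.0)
  step 2: λ.λ.0

Answer: after 2 steps: λ.λ.0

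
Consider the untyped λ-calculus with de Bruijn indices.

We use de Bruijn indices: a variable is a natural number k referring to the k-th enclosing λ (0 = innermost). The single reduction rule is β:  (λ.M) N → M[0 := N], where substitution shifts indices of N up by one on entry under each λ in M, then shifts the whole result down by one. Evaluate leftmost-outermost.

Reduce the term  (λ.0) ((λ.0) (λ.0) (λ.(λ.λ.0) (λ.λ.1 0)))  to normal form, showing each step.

Answer: normal form = λ.λ.0  (in 4 steps)

Reduction:
  start: (λ.0) ((λ.0) (λ.0) (λ.(λ.λ.0) (λ.λ.1 0)))
  [1] (λ.0) (λ.0) (λ.(λ.λ.0) (λ.λ.1 0))
  [2] (λ.0) (λ.(λ.λ.0) (λ.λ.1 0))
  [3] λ.(λ.λ.0) (λ.λ.1 0)
  [4] λ.λ.0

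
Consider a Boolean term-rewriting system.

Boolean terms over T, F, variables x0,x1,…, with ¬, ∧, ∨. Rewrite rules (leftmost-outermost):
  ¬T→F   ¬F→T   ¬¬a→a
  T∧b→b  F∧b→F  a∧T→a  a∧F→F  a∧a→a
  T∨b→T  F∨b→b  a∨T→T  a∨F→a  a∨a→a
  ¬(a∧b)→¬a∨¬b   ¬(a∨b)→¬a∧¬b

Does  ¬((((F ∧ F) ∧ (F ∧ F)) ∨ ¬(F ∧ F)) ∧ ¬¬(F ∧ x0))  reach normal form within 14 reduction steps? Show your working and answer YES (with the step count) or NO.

  start: ¬((((F ∧ F) ∧ (F ∧ F)) ∨ ¬(F ∧ F)) ∧ ¬¬(F ∧ x0))
  →1  ¬(((F ∧ F) ∧ (F ∧ F)) ∨ ¬(F ∧ F)) ∨ ¬¬¬(F ∧ x0)
  →2  (¬((F ∧ F) ∧ (F ∧ F)) ∧ ¬¬(F ∧ F)) ∨ ¬¬¬(F ∧ x0)
  →3  ((¬(F ∧ F) ∨ ¬(F ∧ F)) ∧ ¬¬(F ∧ F)) ∨ ¬¬¬(F ∧ x0)
  →4  (¬(F ∧ F) ∧ ¬¬(F ∧ F)) ∨ ¬¬¬(F ∧ x0)
  →5  ((¬F ∨ ¬F) ∧ ¬¬(F ∧ F)) ∨ ¬¬¬(F ∧ x0)
  →6  (¬F ∧ ¬¬(F ∧ F)) ∨ ¬¬¬(F ∧ x0)
  →7  (T ∧ ¬¬(F ∧ F)) ∨ ¬¬¬(F ∧ x0)
  →8  ¬¬(F ∧ F) ∨ ¬¬¬(F ∧ x0)
  →9  (F ∧ F) ∨ ¬¬¬(F ∧ x0)
  →10  F ∨ ¬¬¬(F ∧ x0)
  →11  ¬¬¬(F ∧ x0)
  →12  ¬(F ∧ x0)
  →13  ¬F ∨ ¬x0
  →14  T ∨ ¬x0

Answer: NO — after 14 steps the term is T ∨ ¬x0, not yet normal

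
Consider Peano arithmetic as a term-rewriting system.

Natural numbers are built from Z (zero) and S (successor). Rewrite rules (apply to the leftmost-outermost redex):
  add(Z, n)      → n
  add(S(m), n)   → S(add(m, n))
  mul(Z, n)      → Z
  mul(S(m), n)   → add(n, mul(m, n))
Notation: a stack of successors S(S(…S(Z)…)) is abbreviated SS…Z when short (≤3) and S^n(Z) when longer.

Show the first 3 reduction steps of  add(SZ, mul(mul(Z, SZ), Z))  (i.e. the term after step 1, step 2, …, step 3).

  start: add(SZ, mul(mul(Z, SZ), Z))
  →1  S(add(Z, mul(mul(Z, SZ), Z)))
  →2  S(mul(mul(Z, SZ), Z))
  →3  S(mul(Z, Z))

Answer: after 3 steps: S(mul(Z, Z))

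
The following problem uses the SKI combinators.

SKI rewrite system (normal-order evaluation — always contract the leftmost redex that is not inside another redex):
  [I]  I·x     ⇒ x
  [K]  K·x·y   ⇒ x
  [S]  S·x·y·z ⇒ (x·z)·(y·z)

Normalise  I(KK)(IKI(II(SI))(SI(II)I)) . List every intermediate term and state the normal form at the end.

Answer: normal form = K  (in 2 steps)

Working:
  start: I(KK)(IKI(II(SI))(SI(II)I))
  step 1: KK(IKI(II(SI))(SI(II)I))
  step 2: K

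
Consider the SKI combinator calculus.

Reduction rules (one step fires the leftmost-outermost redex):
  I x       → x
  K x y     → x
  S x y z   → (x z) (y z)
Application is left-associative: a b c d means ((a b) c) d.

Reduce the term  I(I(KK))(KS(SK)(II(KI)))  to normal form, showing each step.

Answer: normal form = K  (in 3 steps)

Reduction:
  start: I(I(KK))(KS(SK)(II(KI)))
  →1  I(KK)(KS(SK)(II(KI)))
  →2  KK(KS(SK)(II(KI)))
  →3  K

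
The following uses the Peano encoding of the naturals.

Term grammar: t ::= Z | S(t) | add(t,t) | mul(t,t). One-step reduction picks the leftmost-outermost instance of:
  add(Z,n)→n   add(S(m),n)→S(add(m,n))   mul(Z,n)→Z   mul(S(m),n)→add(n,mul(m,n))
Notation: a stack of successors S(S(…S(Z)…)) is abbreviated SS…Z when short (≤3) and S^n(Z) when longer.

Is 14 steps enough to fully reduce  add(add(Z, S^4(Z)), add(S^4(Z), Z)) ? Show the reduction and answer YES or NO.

Answer: YES — reaches normal form S^8(Z) in 11 ≤ 14 steps

Reduction:
  start: add(add(Z, S^4(Z)), add(S^4(Z), Z))
  [1] add(S^4(Z), add(S^4(Z), Z))
  [2] S(add(SSSZ, add(S^4(Z), Z)))
  [3] S(S(add(SSZ, add(S^4(Z), Z))))
  [4] S(S(S(add(SZ, add(S^4(Z), Z)))))
  [5] S(S(S(S(add(Z, add(S^4(Z), Z))))))
  [6] S(S(S(S(add(S^4(Z), Z)))))
  [7] S(S(S(S(S(add(SSSZ, Z))))))
  [8] S(S(S(S(S(S(add(SSZ, Z)))))))
  [9] S(S(S(S(S(S(S(add(SZ, Z))))))))
  [10] S(S(S(S(S(S(S(S(add(Z, Z)))))))))
  [11] S^8(Z)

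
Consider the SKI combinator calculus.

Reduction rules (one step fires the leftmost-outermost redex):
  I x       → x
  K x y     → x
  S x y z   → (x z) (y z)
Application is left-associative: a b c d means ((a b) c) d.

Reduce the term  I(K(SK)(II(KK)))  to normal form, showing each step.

Answer: normal form = SK  (in 2 steps)

Derivation:
  start: I(K(SK)(II(KK)))
  [1] K(SK)(II(KK))
  [2] SK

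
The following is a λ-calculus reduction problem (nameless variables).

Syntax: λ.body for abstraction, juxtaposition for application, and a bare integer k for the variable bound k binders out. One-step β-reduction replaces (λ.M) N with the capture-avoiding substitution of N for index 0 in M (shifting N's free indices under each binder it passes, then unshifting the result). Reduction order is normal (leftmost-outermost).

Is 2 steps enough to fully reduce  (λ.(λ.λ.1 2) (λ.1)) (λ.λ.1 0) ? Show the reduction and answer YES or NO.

Answer: NO — after 2 steps the term is λ.(λ.λ.λ.1 0) (λ.λ.1 0), not yet normal

Derivation:
  start: (λ.(λ.λ.1 2) (λ.1)) (λ.λ.1 0)
  [1] (λ.λ.1 (λ.λ.1 0)) (λ.λ.λ.1 0)
  [2] λ.(λ.λ.λ.1 0) (λ.λ.1 0)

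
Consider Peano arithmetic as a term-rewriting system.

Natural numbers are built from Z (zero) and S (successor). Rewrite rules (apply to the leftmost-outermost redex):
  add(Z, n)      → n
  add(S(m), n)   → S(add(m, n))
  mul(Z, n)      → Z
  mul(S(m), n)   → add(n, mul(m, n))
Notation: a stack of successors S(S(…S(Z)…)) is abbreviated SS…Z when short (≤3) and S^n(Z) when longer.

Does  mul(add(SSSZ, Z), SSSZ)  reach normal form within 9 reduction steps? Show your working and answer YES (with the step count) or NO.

  start: mul(add(SSSZ, Z), SSSZ)
  [1] mul(S(add(SSZ, Z)), SSSZ)
  [2] add(SSSZ, mul(add(SSZ, Z), SSSZ))
  [3] S(add(SSZ, mul(add(SSZ, Z), SSSZ)))
  [4] S(S(add(SZ, mul(add(SSZ, Z), SSSZ))))
  [5] S(S(S(add(Z, mul(add(SSZ, Z), SSSZ)))))
  [6] S(S(S(mul(add(SSZ, Z), SSSZ))))
  [7] S(S(S(mul(S(add(SZ, Z)), SSSZ))))
  [8] S(S(S(add(SSSZ, mul(add(SZ, Z), SSSZ)))))
  [9] S(S(S(S(add(SSZ, mul(add(SZ, Z), SSSZ))))))

Answer: NO — after 9 steps the term is S(S(S(S(add(SSZ, mul(add(SZ, Z), SSSZ)))))), not yet normal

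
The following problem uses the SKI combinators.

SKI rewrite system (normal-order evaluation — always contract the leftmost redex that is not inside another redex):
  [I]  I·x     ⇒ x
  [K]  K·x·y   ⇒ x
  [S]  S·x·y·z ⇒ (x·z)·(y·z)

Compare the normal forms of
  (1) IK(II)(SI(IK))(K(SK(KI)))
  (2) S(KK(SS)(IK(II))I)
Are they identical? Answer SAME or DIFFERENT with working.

Term A:
  start: IK(II)(SI(IK))(K(SK(KI)))
  →1  K(II)(SI(IK))(K(SK(KI)))
  →2  II(K(SK(KI)))
  →3  I(K(SK(KI)))
  →4  K(SK(KI))

Term B:
  start: S(KK(SS)(IK(II))I)
  →1  S(K(IK(II))I)
  →2  S(IK(II))
  →3  S(K(II))
  →4  S(KI)

Answer: DIFFERENT — A ⇓ K(SK(KI)), B ⇓ S(KI)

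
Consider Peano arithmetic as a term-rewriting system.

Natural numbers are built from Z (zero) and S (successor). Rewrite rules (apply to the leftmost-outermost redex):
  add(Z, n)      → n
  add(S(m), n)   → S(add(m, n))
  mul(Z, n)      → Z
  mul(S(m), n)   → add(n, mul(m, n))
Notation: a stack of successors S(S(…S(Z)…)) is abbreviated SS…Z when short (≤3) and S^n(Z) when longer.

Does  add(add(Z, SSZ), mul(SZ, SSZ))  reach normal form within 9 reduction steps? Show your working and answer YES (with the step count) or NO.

Answer: YES — reaches normal form S^4(Z) in 9 ≤ 9 steps

Derivation:
  start: add(add(Z, SSZ), mul(SZ, SSZ))
  [1] add(SSZ, mul(SZ, SSZ))
  [2] S(add(SZ, mul(SZ, SSZ)))
  [3] S(S(add(Z, mul(SZ, SSZ))))
  [4] S(S(mul(SZ, SSZ)))
  [5] S(S(add(SSZ, mul(Z, SSZ))))
  [6] S(S(S(add(SZ, mul(Z, SSZ)))))
  [7] S(S(S(S(add(Z, mul(Z, SSZ))))))
  [8] S(S(S(S(mul(Z, SSZ)))))
  [9] S^4(Z)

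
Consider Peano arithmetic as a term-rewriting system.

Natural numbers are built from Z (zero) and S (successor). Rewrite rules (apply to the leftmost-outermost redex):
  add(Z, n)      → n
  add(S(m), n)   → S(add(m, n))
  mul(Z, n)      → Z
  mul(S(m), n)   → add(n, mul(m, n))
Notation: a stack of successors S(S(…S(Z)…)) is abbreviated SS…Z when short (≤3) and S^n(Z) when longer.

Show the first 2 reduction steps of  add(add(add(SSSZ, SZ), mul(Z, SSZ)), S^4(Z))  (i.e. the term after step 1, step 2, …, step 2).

Answer: after 2 steps: add(S(add(add(SSZ, SZ), mul(Z, SSZ))), S^4(Z))

Derivation:
  start: add(add(add(SSSZ, SZ), mul(Z, SSZ)), S^4(Z))
  step 1: add(add(S(add(SSZ, SZ)), mul(Z, SSZ)), S^4(Z))
  step 2: add(S(add(add(SSZ, SZ), mul(Z, SSZ))), S^4(Z))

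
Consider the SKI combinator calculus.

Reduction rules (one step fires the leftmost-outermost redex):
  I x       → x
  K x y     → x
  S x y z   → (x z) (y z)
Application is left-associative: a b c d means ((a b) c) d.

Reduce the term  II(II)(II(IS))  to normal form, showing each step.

  start: II(II)(II(IS))
  [1] I(II)(II(IS))
  [2] II(II(IS))
  [3] I(II(IS))
  [4] II(IS)
  [5] I(IS)
  [6] IS
  [7] S

Answer: normal form = S  (in 7 steps)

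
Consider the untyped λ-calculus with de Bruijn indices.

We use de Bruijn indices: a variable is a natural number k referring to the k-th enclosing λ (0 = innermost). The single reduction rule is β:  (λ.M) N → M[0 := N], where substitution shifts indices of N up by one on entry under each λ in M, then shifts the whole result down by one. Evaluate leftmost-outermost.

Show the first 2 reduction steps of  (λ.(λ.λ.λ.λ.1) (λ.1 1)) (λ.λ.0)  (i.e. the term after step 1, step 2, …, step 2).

  start: (λ.(λ.λ.λ.λ.1) (λ.1 1)) (λ.λ.0)
  step 1: (λ.λ.λ.λ.1) (λ.(λ.λ.0) (λ.λ.0))
  step 2: λ.λ.λ.1

Answer: after 2 steps: λ.λ.λ.1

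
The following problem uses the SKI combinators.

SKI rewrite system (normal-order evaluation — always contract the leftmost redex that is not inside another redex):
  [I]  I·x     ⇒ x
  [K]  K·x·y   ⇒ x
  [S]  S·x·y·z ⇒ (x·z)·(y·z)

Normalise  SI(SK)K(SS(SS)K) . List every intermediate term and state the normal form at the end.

Answer: normal form = SKK  (in 3 steps)

Derivation:
  start: SI(SK)K(SS(SS)K)
  step 1: IK(SKK)(SS(SS)K)
  step 2: K(SKK)(SS(SS)K)
  step 3: SKK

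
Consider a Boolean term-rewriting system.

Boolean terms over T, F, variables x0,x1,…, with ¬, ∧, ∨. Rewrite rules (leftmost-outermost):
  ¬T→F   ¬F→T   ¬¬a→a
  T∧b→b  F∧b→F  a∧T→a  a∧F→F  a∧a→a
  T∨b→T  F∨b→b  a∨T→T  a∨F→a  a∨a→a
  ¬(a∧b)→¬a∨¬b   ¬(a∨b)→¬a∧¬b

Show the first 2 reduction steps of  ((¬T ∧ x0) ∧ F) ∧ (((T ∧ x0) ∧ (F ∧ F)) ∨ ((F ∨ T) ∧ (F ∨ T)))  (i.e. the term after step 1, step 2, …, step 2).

  start: ((¬T ∧ x0) ∧ F) ∧ (((T ∧ x0) ∧ (F ∧ F)) ∨ ((F ∨ T) ∧ (F ∨ T)))
  →1  F ∧ (((T ∧ x0) ∧ (F ∧ F)) ∨ ((F ∨ T) ∧ (F ∨ T)))
  →2  F

Answer: after 2 steps: F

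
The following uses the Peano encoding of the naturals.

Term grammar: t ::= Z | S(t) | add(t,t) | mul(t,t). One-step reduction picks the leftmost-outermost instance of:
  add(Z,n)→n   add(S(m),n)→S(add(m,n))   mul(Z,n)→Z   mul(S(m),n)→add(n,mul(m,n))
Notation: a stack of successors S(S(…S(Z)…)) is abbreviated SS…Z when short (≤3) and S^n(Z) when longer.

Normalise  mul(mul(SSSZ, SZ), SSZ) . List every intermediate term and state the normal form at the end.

  start: mul(mul(SSSZ, SZ), SSZ)
  →1  mul(add(SZ, mul(SSZ, SZ)), SSZ)
  →2  mul(S(add(Z, mul(SSZ, SZ))), SSZ)
  →3  add(SSZ, mul(add(Z, mul(SSZ, SZ)), SSZ))
  →4  S(add(SZ, mul(add(Z, mul(SSZ, SZ)), SSZ)))
  →5  S(S(add(Z, mul(add(Z, mul(SSZ, SZ)), SSZ))))
  →6  S(S(mul(add(Z, mul(SSZ, SZ)), SSZ)))
  →7  S(S(mul(mul(SSZ, SZ), SSZ)))
  →8  S(S(mul(add(SZ, mul(SZ, SZ)), SSZ)))
  →9  S(S(mul(S(add(Z, mul(SZ, SZ))), SSZ)))
  →10  S(S(add(SSZ, mul(add(Z, mul(SZ, SZ)), SSZ))))
  →11  S(S(S(add(SZ, mul(add(Z, mul(SZ, SZ)), SSZ)))))
  →12  S(S(S(S(add(Z, mul(add(Z, mul(SZ, SZ)), SSZ))))))
  →13  S(S(S(S(mul(add(Z, mul(SZ, SZ)), SSZ)))))
  →14  S(S(S(S(mul(mul(SZ, SZ), SSZ)))))
  →15  S(S(S(S(mul(add(SZ, mul(Z, SZ)), SSZ)))))
  →16  S(S(S(S(mul(S(add(Z, mul(Z, SZ))), SSZ)))))
  →17  S(S(S(S(add(SSZ, mul(add(Z, mul(Z, SZ)), SSZ))))))
  →18  S(S(S(S(S(add(SZ, mul(add(Z, mul(Z, SZ)), SSZ)))))))
  →19  S(S(S(S(S(S(add(Z, mul(add(Z, mul(Z, SZ)), SSZ))))))))
  →20  S(S(S(S(S(S(mul(add(Z, mul(Z, SZ)), SSZ)))))))
  →21  S(S(S(S(S(S(mul(mul(Z, SZ), SSZ)))))))
  →22  S(S(S(S(S(S(mul(Z, SSZ)))))))
  →23  S^6(Z)

Answer: normal form = S^6(Z)  (in 23 steps)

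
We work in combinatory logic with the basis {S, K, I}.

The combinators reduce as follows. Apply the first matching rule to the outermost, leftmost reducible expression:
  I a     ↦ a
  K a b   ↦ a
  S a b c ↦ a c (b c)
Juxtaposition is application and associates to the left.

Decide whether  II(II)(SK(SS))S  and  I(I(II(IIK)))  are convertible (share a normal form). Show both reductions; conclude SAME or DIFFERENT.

Term A:
  start: II(II)(SK(SS))S
  [1] I(II)(SK(SS))S
  [2] II(SK(SS))S
  [3] I(SK(SS))S
  [4] SK(SS)S
  [5] KS(SSS)
  [6] S

Term B:
  start: I(I(II(IIK)))
  [1] I(II(IIK))
  [2] II(IIK)
  [3] I(IIK)
  [4] IIK
  [5] IK
  [6] K

Answer: DIFFERENT — A ⇓ S, B ⇓ K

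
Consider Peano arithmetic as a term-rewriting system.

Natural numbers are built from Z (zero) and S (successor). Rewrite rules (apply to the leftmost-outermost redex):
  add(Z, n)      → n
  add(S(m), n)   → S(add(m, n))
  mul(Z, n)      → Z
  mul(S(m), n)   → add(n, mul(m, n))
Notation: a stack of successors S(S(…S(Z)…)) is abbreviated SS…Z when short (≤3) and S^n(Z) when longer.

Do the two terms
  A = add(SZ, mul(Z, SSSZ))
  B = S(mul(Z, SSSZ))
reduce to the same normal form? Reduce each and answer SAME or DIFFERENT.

Answer: SAME — A ⇓ SZ, B ⇓ SZ

Derivation:
Term A:
  start: add(SZ, mul(Z, SSSZ))
  [1] S(add(Z, mul(Z, SSSZ)))
  [2] S(mul(Z, SSSZ))
  [3] SZ

Term B:
  start: S(mul(Z, SSSZ))
  [1] SZ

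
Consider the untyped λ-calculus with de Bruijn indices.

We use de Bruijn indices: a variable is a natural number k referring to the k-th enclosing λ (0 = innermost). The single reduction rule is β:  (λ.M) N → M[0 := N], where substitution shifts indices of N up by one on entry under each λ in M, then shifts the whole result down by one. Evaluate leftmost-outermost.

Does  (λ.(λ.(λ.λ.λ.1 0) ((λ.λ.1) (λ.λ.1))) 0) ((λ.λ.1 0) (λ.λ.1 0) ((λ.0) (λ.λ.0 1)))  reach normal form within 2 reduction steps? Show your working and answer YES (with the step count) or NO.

  start: (λ.(λ.(λ.λ.λ.1 0) ((λ.λ.1) (λ.λ.1))) 0) ((λ.λ.1 0) (λ.λ.1 0) ((λ.0) (λ.λ.0 1)))
  →1  (λ.(λ.λ.λ.1 0) ((λ.λ.1) (λ.λ.1))) ((λ.λ.1 0) (λ.λ.1 0) ((λ.0) (λ.λ.0 1)))
  →2  (λ.λ.λ.1 0) ((λ.λ.1) (λ.λ.1))

Answer: NO — after 2 steps the term is (λ.λ.λ.1 0) ((λ.λ.1) (λ.λ.1)), not yet normal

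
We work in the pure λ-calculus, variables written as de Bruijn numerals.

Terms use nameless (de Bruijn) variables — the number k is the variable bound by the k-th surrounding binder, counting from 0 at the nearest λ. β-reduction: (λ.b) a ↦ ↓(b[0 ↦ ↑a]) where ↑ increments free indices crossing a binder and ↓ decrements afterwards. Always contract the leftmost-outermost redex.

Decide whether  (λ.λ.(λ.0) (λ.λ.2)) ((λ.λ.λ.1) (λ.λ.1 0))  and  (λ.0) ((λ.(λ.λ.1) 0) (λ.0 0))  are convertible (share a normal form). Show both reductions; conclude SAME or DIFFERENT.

Answer: DIFFERENT — A ⇓ λ.λ.λ.2, B ⇓ λ.λ.0 0

Working:
Term A:
  start: (λ.λ.(λ.0) (λ.λ.2)) ((λ.λ.λ.1) (λ.λ.1 0))
  →1  λ.(λ.0) (λ.λ.2)
  →2  λ.λ.λ.2

Term B:
  start: (λ.0) ((λ.(λ.λ.1) 0) (λ.0 0))
  →1  (λ.(λ.λ.1) 0) (λ.0 0)
  →2  (λ.λ.1) (λ.0 0)
  →3  λ.λ.0 0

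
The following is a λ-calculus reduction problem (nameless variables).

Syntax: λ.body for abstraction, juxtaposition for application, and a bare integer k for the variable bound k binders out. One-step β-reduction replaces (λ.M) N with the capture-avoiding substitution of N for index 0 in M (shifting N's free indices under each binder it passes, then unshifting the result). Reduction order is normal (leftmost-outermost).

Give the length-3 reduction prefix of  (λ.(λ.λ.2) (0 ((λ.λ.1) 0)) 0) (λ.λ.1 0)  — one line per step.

Answer: after 3 steps: λ.λ.1 0

Reduction:
  start: (λ.(λ.λ.2) (0 ((λ.λ.1) 0)) 0) (λ.λ.1 0)
  [1] (λ.λ.λ.λ.1 0) ((λ.λ.1 0) ((λ.λ.1) (λ.λ.1 0))) (λ.λ.1 0)
  [2] (λ.λ.λ.1 0) (λ.λ.1 0)
  [3] λ.λ.1 0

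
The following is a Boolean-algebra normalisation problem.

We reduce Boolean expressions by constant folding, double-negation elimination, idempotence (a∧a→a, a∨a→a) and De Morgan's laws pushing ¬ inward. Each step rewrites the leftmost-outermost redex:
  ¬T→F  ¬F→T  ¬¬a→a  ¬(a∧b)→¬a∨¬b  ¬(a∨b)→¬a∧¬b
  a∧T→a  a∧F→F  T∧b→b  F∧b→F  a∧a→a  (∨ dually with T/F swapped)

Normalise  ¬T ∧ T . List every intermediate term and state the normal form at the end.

  start: ¬T ∧ T
  [1] ¬T
  [2] F

Answer: normal form = F  (in 2 steps)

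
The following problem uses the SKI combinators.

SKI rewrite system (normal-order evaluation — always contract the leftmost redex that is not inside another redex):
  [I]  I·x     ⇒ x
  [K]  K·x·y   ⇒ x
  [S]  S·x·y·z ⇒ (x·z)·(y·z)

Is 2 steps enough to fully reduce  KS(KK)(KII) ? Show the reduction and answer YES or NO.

  start: KS(KK)(KII)
  step 1: S(KII)
  step 2: SI

Answer: YES — reaches normal form SI in 2 ≤ 2 steps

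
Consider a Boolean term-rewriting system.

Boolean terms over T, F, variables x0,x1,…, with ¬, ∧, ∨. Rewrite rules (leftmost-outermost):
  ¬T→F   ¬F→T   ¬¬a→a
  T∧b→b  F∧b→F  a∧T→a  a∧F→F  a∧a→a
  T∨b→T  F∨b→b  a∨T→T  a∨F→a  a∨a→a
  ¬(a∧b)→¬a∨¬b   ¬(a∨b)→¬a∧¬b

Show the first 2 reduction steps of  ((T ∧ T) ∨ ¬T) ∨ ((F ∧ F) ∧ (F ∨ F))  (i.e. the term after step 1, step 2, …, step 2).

  start: ((T ∧ T) ∨ ¬T) ∨ ((F ∧ F) ∧ (F ∨ F))
  step 1: (T ∨ ¬T) ∨ ((F ∧ F) ∧ (F ∨ F))
  step 2: T ∨ ((F ∧ F) ∧ (F ∨ F))

Answer: after 2 steps: T ∨ ((F ∧ F) ∧ (F ∨ F))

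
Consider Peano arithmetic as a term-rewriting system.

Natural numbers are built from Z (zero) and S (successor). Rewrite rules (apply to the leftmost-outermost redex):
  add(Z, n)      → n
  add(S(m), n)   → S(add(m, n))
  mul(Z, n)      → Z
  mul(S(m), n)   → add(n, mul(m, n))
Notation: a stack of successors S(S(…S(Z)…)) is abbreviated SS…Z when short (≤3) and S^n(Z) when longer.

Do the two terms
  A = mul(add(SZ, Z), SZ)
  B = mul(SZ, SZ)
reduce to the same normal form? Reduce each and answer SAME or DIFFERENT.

Answer: SAME — A ⇓ SZ, B ⇓ SZ

Reduction:
Term A:
  start: mul(add(SZ, Z), SZ)
  step 1: mul(S(add(Z, Z)), SZ)
  step 2: add(SZ, mul(add(Z, Z), SZ))
  step 3: S(add(Z, mul(add(Z, Z), SZ)))
  step 4: S(mul(add(Z, Z), SZ))
  step 5: S(mul(Z, SZ))
  step 6: SZ

Term B:
  start: mul(SZ, SZ)
  step 1: add(SZ, mul(Z, SZ))
  step 2: S(add(Z, mul(Z, SZ)))
  step 3: S(mul(Z, SZ))
  step 4: SZ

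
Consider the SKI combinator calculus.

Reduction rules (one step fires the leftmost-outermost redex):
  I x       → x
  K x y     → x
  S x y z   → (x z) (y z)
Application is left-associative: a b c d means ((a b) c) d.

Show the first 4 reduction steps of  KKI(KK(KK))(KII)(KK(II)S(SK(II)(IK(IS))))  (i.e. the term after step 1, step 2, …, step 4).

  start: KKI(KK(KK))(KII)(KK(II)S(SK(II)(IK(IS))))
  →1  K(KK(KK))(KII)(KK(II)S(SK(II)(IK(IS))))
  →2  KK(KK)(KK(II)S(SK(II)(IK(IS))))
  →3  K(KK(II)S(SK(II)(IK(IS))))
  →4  K(KS(SK(II)(IK(IS))))

Answer: after 4 steps: K(KS(SK(II)(IK(IS))))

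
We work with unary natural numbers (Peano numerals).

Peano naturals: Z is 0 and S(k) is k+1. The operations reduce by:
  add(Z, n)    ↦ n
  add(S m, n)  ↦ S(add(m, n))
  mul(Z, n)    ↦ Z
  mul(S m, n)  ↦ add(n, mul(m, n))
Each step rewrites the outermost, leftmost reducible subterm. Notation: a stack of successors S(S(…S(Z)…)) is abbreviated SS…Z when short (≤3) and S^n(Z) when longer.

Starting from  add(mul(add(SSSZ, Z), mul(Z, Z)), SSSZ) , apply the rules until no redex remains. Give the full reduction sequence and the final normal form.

Answer: normal form = SSSZ  (in 15 steps)

Working:
  start: add(mul(add(SSSZ, Z), mul(Z, Z)), SSSZ)
  [1] add(mul(S(add(SSZ, Z)), mul(Z, Z)), SSSZ)
  [2] add(add(mul(Z, Z), mul(add(SSZ, Z), mul(Z, Z))), SSSZ)
  [3] add(add(Z, mul(add(SSZ, Z), mul(Z, Z))), SSSZ)
  [4] add(mul(add(SSZ, Z), mul(Z, Z)), SSSZ)
  [5] add(mul(S(add(SZ, Z)), mul(Z, Z)), SSSZ)
  [6] add(add(mul(Z, Z), mul(add(SZ, Z), mul(Z, Z))), SSSZ)
  [7] add(add(Z, mul(add(SZ, Z), mul(Z, Z))), SSSZ)
  [8] add(mul(add(SZ, Z), mul(Z, Z)), SSSZ)
  [9] add(mul(S(add(Z, Z)), mul(Z, Z)), SSSZ)
  [10] add(add(mul(Z, Z), mul(add(Z, Z), mul(Z, Z))), SSSZ)
  [11] add(add(Z, mul(add(Z, Z), mul(Z, Z))), SSSZ)
  [12] add(mul(add(Z, Z), mul(Z, Z)), SSSZ)
  [13] add(mul(Z, mul(Z, Z)), SSSZ)
  [14] add(Z, SSSZ)
  [15] SSSZ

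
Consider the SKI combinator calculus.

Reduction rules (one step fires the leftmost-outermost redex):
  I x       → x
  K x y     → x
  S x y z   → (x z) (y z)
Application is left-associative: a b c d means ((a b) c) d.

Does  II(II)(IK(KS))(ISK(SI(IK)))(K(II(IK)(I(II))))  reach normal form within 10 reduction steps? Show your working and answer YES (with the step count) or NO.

Answer: YES — reaches normal form S in 7 ≤ 10 steps

Working:
  start: II(II)(IK(KS))(ISK(SI(IK)))(K(II(IK)(I(II))))
  →1  I(II)(IK(KS))(ISK(SI(IK)))(K(II(IK)(I(II))))
  →2  II(IK(KS))(ISK(SI(IK)))(K(II(IK)(I(II))))
  →3  I(IK(KS))(ISK(SI(IK)))(K(II(IK)(I(II))))
  →4  IK(KS)(ISK(SI(IK)))(K(II(IK)(I(II))))
  →5  K(KS)(ISK(SI(IK)))(K(II(IK)(I(II))))
  →6  KS(K(II(IK)(I(II))))
  →7  S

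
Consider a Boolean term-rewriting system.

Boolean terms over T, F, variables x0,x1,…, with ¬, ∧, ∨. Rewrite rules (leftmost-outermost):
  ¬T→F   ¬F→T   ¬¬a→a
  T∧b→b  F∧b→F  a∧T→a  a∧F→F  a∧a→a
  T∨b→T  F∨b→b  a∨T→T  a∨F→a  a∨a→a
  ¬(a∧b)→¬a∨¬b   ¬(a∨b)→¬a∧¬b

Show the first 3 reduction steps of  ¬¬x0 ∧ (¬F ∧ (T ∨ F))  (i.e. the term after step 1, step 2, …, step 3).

Answer: after 3 steps: x0 ∧ (T ∨ F)

Derivation:
  start: ¬¬x0 ∧ (¬F ∧ (T ∨ F))
  →1  x0 ∧ (¬F ∧ (T ∨ F))
  →2  x0 ∧ (T ∧ (T ∨ F))
  →3  x0 ∧ (T ∨ F)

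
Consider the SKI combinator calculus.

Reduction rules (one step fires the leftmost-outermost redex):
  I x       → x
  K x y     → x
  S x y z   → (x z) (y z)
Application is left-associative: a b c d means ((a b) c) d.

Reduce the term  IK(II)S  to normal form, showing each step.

Answer: normal form = I  (in 3 steps)

Working:
  start: IK(II)S
  step 1: K(II)S
  step 2: II
  step 3: I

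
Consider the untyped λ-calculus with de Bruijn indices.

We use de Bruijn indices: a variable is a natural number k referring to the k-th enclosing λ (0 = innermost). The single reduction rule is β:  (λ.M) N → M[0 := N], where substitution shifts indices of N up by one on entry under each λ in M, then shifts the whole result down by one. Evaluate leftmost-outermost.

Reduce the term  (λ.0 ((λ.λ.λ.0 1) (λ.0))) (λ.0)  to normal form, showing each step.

Answer: normal form = λ.λ.0 1  (in 3 steps)

Derivation:
  start: (λ.0 ((λ.λ.λ.0 1) (λ.0))) (λ.0)
  step 1: (λ.0) ((λ.λ.λ.0 1) (λ.0))
  step 2: (λ.λ.λ.0 1) (λ.0)
  step 3: λ.λ.0 1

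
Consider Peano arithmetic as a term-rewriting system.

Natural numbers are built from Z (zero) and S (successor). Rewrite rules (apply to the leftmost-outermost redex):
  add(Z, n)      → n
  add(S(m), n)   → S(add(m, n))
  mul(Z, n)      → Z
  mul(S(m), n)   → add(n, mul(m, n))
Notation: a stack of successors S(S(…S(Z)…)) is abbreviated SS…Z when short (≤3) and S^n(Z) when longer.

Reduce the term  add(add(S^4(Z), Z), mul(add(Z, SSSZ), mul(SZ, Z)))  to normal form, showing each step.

Answer: normal form = S^4(Z)  (in 27 steps)

Reduction:
  start: add(add(S^4(Z), Z), mul(add(Z, SSSZ), mul(SZ, Z)))
  [1] add(S(add(SSSZ, Z)), mul(add(Z, SSSZ), mul(SZ, Z)))
  [2] S(add(add(SSSZ, Z), mul(add(Z, SSSZ), mul(SZ, Z))))
  [3] S(add(S(add(SSZ, Z)), mul(add(Z, SSSZ), mul(SZ, Z))))
  [4] S(S(add(add(SSZ, Z), mul(add(Z, SSSZ), mul(SZ, Z)))))
  [5] S(S(add(S(add(SZ, Z)), mul(add(Z, SSSZ), mul(SZ, Z)))))
  [6] S(S(S(add(add(SZ, Z), mul(add(Z, SSSZ), mul(SZ, Z))))))
  [7] S(S(S(add(S(add(Z, Z)), mul(add(Z, SSSZ), mul(SZ, Z))))))
  [8] S(S(S(S(add(add(Z, Z), mul(add(Z, SSSZ), mul(SZ, Z)))))))
  [9] S(S(S(S(add(Z, mul(add(Z, SSSZ), mul(SZ, Z)))))))
  [10] S(S(S(S(mul(add(Z, SSSZ), mul(SZ, Z))))))
  [11] S(S(S(S(mul(SSSZ, mul(SZ, Z))))))
  [12] S(S(S(S(add(mul(SZ, Z), mul(SSZ, mul(SZ, Z)))))))
  [13] S(S(S(S(add(add(Z, mul(Z, Z)), mul(SSZ, mul(SZ, Z)))))))
  [14] S(S(S(S(add(mul(Z, Z), mul(SSZ, mul(SZ, Z)))))))
  [15] S(S(S(S(add(Z, mul(SSZ, mul(SZ, Z)))))))
  [16] S(S(S(S(mul(SSZ, mul(SZ, Z))))))
  [17] S(S(S(S(add(mul(SZ, Z), mul(SZ, mul(SZ, Z)))))))
  [18] S(S(S(S(add(add(Z, mul(Z, Z)), mul(SZ, mul(SZ, Z)))))))
  [19] S(S(S(S(add(mul(Z, Z), mul(SZ, mul(SZ, Z)))))))
  [20] S(S(S(S(add(Z, mul(SZ, mul(SZ, Z)))))))
  [21] S(S(S(S(mul(SZ, mul(SZ, Z))))))
  [22] S(S(S(S(add(mul(SZ, Z), mul(Z, mul(SZ, Z)))))))
  [23] S(S(S(S(add(add(Z, mul(Z, Z)), mul(Z, mul(SZ, Z)))))))
  [24] S(S(S(S(add(mul(Z, Z), mul(Z, mul(SZ, Z)))))))
  [25] S(S(S(S(add(Z, mul(Z, mul(SZ, Z)))))))
  [26] S(S(S(S(mul(Z, mul(SZ, Z))))))
  [27] S^4(Z)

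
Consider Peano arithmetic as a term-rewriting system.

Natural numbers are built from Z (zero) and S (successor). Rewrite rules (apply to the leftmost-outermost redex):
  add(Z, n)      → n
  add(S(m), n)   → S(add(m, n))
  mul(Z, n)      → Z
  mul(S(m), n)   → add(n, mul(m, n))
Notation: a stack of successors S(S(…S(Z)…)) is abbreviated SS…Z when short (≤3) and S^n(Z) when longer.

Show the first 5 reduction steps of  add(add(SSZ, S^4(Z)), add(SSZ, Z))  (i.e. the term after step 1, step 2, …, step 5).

Answer: after 5 steps: S(S(add(S^4(Z), add(SSZ, Z))))

Reduction:
  start: add(add(SSZ, S^4(Z)), add(SSZ, Z))
  step 1: add(S(add(SZ, S^4(Z))), add(SSZ, Z))
  step 2: S(add(add(SZ, S^4(Z)), add(SSZ, Z)))
  step 3: S(add(S(add(Z, S^4(Z))), add(SSZ, Z)))
  step 4: S(S(add(add(Z, S^4(Z)), add(SSZ, Z))))
  step 5: S(S(add(S^4(Z), add(SSZ, Z))))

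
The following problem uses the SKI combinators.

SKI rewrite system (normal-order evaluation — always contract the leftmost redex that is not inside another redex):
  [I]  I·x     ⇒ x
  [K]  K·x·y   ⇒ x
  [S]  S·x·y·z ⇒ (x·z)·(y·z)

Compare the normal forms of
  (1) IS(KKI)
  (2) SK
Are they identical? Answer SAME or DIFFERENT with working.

Answer: SAME — A ⇓ SK, B ⇓ SK

Working:
Term A:
  start: IS(KKI)
  [1] S(KKI)
  [2] SK

Term B:
  start: SK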